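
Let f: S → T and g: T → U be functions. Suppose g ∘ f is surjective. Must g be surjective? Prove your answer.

surjective

Let c ∈ U. Since g ∘ f is surjective, some a ∈ S has g(f(a)) = c. Then b = f(a) ∈ T satisfies g(b) = c. So g is surjective.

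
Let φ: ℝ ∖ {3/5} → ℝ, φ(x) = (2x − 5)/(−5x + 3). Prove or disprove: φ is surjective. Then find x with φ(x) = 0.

5/2

If φ(x) = −2/5, cross-multiplying gives −5(2x − 5) = 2(−5x + 3), which simplifies to 25 = 6 — false.  So −2/5 has no preimage and φ is not surjective.
Solving φ(x) = 0: cross-multiplying gives 2x − 5 = 0(−5x + 3), which rearranges to 2x = 5, so x = 5/2.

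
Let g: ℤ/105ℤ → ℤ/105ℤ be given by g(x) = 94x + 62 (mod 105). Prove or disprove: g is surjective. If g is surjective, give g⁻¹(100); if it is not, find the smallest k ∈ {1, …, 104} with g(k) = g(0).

92

Since gcd(94, 105) = 1, 94 is invertible modulo 105. Euclid's algorithm: 105 = 1·94 + 11, 94 = 8·11 + 6, 11 = 1·6 + 5, 6 = 1·5 + 1; back-substituting gives 1 = 19·94 − 17·105, so 94⁻¹ ≡ 19 (mod 105).
For any y ∈ ℤ/105ℤ, x = 19(y − 62) mod 105 satisfies g(x) = 94·19(y − 62) + 62 ≡ y (since 94·19 ≡ 1 mod 105). So every y has a preimage.
Thus g is surjective.
Since g is surjective, we compute g⁻¹(100): solve 94x + 62 ≡ 100 (mod 105), i.e. 94x ≡ 38 (mod 105).
Multiplying by 94⁻¹ = 19 gives x ≡ 19·38 = 722 = 6·105 + 92 ≡ 92 (mod 105).
Check: g(92) = 94·92 + 62 = 8710 = 82·105 + 100 ≡ 100 (mod 105).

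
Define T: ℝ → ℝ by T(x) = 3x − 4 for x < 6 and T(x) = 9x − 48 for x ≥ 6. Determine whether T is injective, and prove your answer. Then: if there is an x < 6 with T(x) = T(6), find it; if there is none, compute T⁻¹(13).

10/3

Both pieces are strictly increasing (slopes 3 and 9), so each is injective on its own interval.
The left piece maps (−∞, 6) onto (−∞, 14); the right piece maps [6, ∞) onto [6, ∞).
These images overlap. In particular T(6) = 6 (right piece), and solving 3x − 4 = 6 on the left piece gives x = 10/3 < 6.
So T(10/3) = T(6) with 10/3 ≠ 6, and T is not injective. This x = 10/3 is the requested value below 6.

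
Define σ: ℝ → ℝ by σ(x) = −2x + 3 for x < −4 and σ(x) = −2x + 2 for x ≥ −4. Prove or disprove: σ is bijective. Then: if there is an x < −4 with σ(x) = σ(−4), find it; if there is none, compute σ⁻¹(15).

Both pieces are strictly decreasing (slopes −2 and −2), so each is injective on its own interval.
The left piece maps (−∞, −4) onto (11, ∞); the right piece maps [−4, ∞) onto (−∞, 10].
The images leave a gap (11 has no preimage), so σ is not surjective, hence not bijective.
Because the two images are disjoint, no x < −4 has σ(x) = σ(−4), so we compute σ⁻¹(15): 15 lies in (11, ∞), so solve −2x + 3 = 15: x = (15 − 3)/(−2) = −6.

-6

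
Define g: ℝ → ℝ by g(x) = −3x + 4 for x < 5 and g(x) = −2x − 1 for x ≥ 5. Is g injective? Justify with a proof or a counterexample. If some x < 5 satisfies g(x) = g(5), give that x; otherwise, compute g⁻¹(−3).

Both pieces are strictly decreasing (slopes −3 and −2), so each is injective on its own interval.
The left piece maps (−∞, 5) onto (−11, ∞); the right piece maps [5, ∞) onto (−∞, −11].
These images are disjoint, so no value is attained by both pieces. Thus g is injective.
Because the two images are disjoint, no x < 5 has g(x) = g(5), so we compute g⁻¹(−3): −3 lies in (−11, ∞), so solve −3x + 4 = −3: x = (−3 − 4)/(−3) = 7/3.

7/3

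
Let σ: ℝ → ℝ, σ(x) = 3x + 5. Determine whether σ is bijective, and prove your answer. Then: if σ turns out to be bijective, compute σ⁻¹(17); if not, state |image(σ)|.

Recall: σ is injective when σ(s) = σ(t) forces s = t.
Suppose σ(s) = σ(t). Then 3s + 5 = 3t + 5, therefore 3s = 3t, thus s = t.
For any y ∈ ℝ, x = (y − 5)/3 satisfies σ(x) = y.
Therefore σ is bijective.
Since σ is bijective, we compute σ⁻¹(17) = (17 − 5)/3 = 4.

4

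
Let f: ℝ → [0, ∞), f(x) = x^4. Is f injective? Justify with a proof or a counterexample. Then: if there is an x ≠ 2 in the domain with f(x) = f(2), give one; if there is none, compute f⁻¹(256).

-2

f(2) = 16 = (−2)^4 = f(−2) (since 4 is even), with 2 ≠ −2. So f is not injective.
For the follow-up, such an x exists: taking x = −2 ∈ ℝ gives f(−2) = 16 = f(2) with −2 ≠ 2.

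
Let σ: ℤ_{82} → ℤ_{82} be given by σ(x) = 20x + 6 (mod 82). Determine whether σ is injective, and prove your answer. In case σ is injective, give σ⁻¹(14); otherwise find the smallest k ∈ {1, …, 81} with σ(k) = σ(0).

41

We have gcd(20, 82) = 2 > 1. Taking a = 0 and b = 41: σ(0) = 6 and σ(41) = 20·41 + 6 = 826 ≡ 6 (mod 82).
So σ(0) = σ(41) while 0 ≠ 41, therefore σ is not injective.
Since σ is not injective, we find the least positive k with σ(k) = σ(0): this means 20k ≡ 0 (mod 82), i.e. 82 ∣ 20k. Since gcd(20, 82) = 2, dividing through by 2 this holds exactly when 41 ∣ 10k, and as gcd(10, 41) = 1, exactly when 41 ∣ k.
The smallest positive such k is 41.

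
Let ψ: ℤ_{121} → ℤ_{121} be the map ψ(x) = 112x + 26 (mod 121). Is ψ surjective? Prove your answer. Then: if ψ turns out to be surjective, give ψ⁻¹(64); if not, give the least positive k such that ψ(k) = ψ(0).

63

Since gcd(112, 121) = 1, 112 is invertible modulo 121. Euclid's algorithm: 121 = 1·112 + 9, 112 = 12·9 + 4, 9 = 2·4 + 1; back-substituting gives 1 = 94·112 − 87·121, so 112⁻¹ ≡ 94 (mod 121).
For any y ∈ ℤ_{121}, x = 94(y − 26) mod 121 satisfies ψ(x) = 112·94(y − 26) + 26 ≡ y (since 112·94 ≡ 1 mod 121). So every y has a preimage.
So ψ is surjective.
Since ψ is surjective, we compute ψ⁻¹(64): solve 112x + 26 ≡ 64 (mod 121), i.e. 112x ≡ 38 (mod 121).
Multiplying by 112⁻¹ = 94 gives x ≡ 94·38 = 3572 = 29·121 + 63 ≡ 63 (mod 121).
Check: ψ(63) = 112·63 + 26 = 7082 = 58·121 + 64 ≡ 64 (mod 121).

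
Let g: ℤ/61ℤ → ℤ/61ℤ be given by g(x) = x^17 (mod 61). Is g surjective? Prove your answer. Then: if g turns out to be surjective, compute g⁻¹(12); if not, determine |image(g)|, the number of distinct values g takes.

Since 61 is prime, the nonzero elements of ℤ/61ℤ form a cyclic group of order 60.
As gcd(17, 60) = 1, raising to the 17th power is a bijection on this group: if s^17 ≡ t^17 then (st^{−1})^17 = 1, and the only element of order dividing gcd(17, 60) = 1 is 1, so s = t.
With g(0) = 0 this makes g injective on all of ℤ/61ℤ, hence bijective (finite equal-size domain and codomain). In particular g is surjective.
Since g is surjective, we find the preimage of 12. The inverse of x ↦ x^17 on (ℤ/61ℤ)^× is x ↦ x^53, because 17·53 = 901 = 15·60 + 1 ≡ 1 (mod 60) and x^{60} = 1 for x ≠ 0 (Fermat). So g⁻¹(12) = 12^53 mod 61.
Repeated squaring mod 61: 12^1 ≡ 12, 12^2 ≡ 12² = 144 ≡ 22, 12^4 ≡ 22² = 484 ≡ 57, 12^8 ≡ 57² = 3249 ≡ 16, 12^16 ≡ 16² = 256 ≡ 12, 12^32 ≡ 12² = 144 ≡ 22. Since 53 = 32 + 16 + 4 + 1, 12^53 ≡ 22·12·57·12: 22·12 = 264 ≡ 20, then 20·57 = 1140 ≡ 42, then 42·12 = 504 ≡ 16. So 12^53 ≡ 16 (mod 61).
Hence g⁻¹(12) = 16.

16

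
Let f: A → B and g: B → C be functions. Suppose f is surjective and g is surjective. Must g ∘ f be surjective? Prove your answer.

Let c ∈ C. Since g is surjective, there is b ∈ B with g(b) = c. Since f is surjective, there is a ∈ A with f(a) = b.
Then (g ∘ f)(a) = g(b) = c. So g ∘ f is surjective.

surjective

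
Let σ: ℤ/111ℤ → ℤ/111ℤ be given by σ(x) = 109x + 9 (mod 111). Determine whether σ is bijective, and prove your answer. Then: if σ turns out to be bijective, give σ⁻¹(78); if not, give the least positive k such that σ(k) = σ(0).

If σ(s) = σ(t), then 109s ≡ 109t (mod 111). Because gcd(109, 111) = 1, we may cancel 109 to get s ≡ t (mod 111).
We now compute 109⁻¹ mod 111 explicitly. Euclid's algorithm: 111 = 1·109 + 2, 109 = 54·2 + 1; back-substituting gives 1 = 55·109 − 54·111, so 109⁻¹ ≡ 55 (mod 111).
Then y ↦ 55(y − 9) is a two-sided inverse to σ, so every y ∈ ℤ/111ℤ has a preimage.
So σ is bijective.
Since σ is bijective, we find σ⁻¹(78): we need 109x ≡ 78 − 9 ≡ 69 (mod 111). Using 109⁻¹ = 55: x ≡ 55·69 = 3795 = 34·111 + 21, so x = 21.
Check: σ(21) = 109·21 + 9 = 2298 = 20·111 + 78 ≡ 78 (mod 111).

21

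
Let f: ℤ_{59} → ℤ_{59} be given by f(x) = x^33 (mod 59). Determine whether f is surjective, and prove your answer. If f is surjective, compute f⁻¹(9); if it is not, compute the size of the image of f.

48

Since 59 is prime, the nonzero elements of ℤ_{59} form a cyclic group of order 58.
As gcd(33, 58) = 1, raising to the 33rd power is a bijection on this group: if x_1^33 ≡ x_2^33 then (x_1x_2^{−1})^33 = 1, and the only element of order dividing gcd(33, 58) = 1 is 1, so x_1 = x_2.
With f(0) = 0 this makes f injective on all of ℤ_{59}, hence bijective (finite equal-size domain and codomain). In particular f is surjective.
Since f is surjective, we find the preimage of 9. The inverse of x ↦ x^33 on (ℤ_{59})^× is x ↦ x^51, because 33·51 = 1683 = 29·58 + 1 ≡ 1 (mod 58) and x^{58} = 1 for x ≠ 0 (Fermat). So f⁻¹(9) = 9^51 mod 59.
Repeated squaring mod 59: 9^1 ≡ 9, 9^2 ≡ 9² = 81 ≡ 22, 9^4 ≡ 22² = 484 ≡ 12, 9^8 ≡ 12² = 144 ≡ 26, 9^16 ≡ 26² = 676 ≡ 27, 9^32 ≡ 27² = 729 ≡ 21. Since 51 = 32 + 16 + 2 + 1, 9^51 ≡ 21·27·22·9: 21·27 = 567 ≡ 36, then 36·22 = 792 ≡ 25, then 25·9 = 225 ≡ 48. So 9^51 ≡ 48 (mod 59).
Hence f⁻¹(9) = 48.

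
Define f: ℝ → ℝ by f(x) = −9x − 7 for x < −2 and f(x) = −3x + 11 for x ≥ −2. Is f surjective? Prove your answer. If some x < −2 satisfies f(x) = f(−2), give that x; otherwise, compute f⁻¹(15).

Both pieces are strictly decreasing (slopes −9 and −3), so each is injective on its own interval.
The left piece maps (−∞, −2) onto (11, ∞); the right piece maps [−2, ∞) onto (−∞, 17].
The union (11, ∞) ∪ (−∞, 17] covers ℝ, so f is surjective.
For the follow-up: the images overlap, so an x < −2 with f(x) = f(−2) exists. f(−2) = 17; solving −9x − 7 = 17 for x < −2 gives x = (17 + 7)/(−9) = −8/3.

-8/3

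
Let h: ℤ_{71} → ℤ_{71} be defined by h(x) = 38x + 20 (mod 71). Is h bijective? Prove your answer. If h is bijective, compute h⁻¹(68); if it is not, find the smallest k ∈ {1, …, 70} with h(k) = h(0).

Suppose h(x_1) = h(x_2) in ℤ_{71}. Then 38x_1 + 20 ≡ 38x_2 + 20 (mod 71), hence 38(x_1 − x_2) ≡ 0 (mod 71).
Since gcd(38, 71) = 1, 38 is invertible modulo 71, thus x_1 − x_2 ≡ 0 (mod 71), i.e. x_1 = x_2.
We now compute 38⁻¹ mod 71 explicitly. Euclid's algorithm: 71 = 1·38 + 33, 38 = 1·33 + 5, 33 = 6·5 + 3, 5 = 1·3 + 2, 3 = 1·2 + 1; back-substituting gives 1 = 43·38 − 23·71, so 38⁻¹ ≡ 43 (mod 71).
Then y ↦ 43(y − 20) is a two-sided inverse to h, so every y ∈ ℤ_{71} has a preimage.
Therefore h is bijective.
Since h is bijective, we compute h⁻¹(68): solve 38x + 20 ≡ 68 (mod 71), i.e. 38x ≡ 48 (mod 71).
Multiplying by 38⁻¹ = 43 gives x ≡ 43·48 = 2064 = 29·71 + 5 ≡ 5 (mod 71).
Check: h(5) = 38·5 + 20 = 210 = 2·71 + 68 ≡ 68 (mod 71).

5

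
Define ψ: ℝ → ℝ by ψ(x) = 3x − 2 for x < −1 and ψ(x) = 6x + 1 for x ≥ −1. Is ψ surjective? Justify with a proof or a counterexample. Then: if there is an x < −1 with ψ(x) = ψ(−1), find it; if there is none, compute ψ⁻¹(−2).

Both pieces are strictly increasing (slopes 3 and 6), so each is injective on its own interval.
The left piece maps (−∞, −1) onto (−∞, −5); the right piece maps [−1, ∞) onto [−5, ∞).
These images together cover ℝ, so ψ is surjective.
Because the two images are disjoint, no x < −1 has ψ(x) = ψ(−1), so we compute ψ⁻¹(−2): −2 lies in [−5, ∞), so solve 6x + 1 = −2: x = (−2 − 1)/6 = −1/2.

-1/2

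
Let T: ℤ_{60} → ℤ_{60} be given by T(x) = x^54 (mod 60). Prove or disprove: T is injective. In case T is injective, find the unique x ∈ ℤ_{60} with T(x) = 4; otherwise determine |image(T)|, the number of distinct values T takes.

T(2): Repeated squaring mod 60: 2^1 ≡ 2, 2^2 ≡ 2² = 4, 2^4 ≡ 4² = 16, 2^8 ≡ 16² = 256 ≡ 16, 2^16 ≡ 16² = 256 ≡ 16, 2^32 ≡ 16² = 256 ≡ 16. Since 54 = 32 + 16 + 4 + 2, 2^54 ≡ 16·16·16·4: 16·16 = 256 ≡ 16, then 16·16 = 256 ≡ 16, then 16·4 = 64 ≡ 4. So 2^54 ≡ 4 (mod 60).
T(8): Repeated squaring mod 60: 8^1 ≡ 8, 8^2 ≡ 8² = 64 ≡ 4, 8^4 ≡ 4² = 16, 8^8 ≡ 16² = 256 ≡ 16, 8^16 ≡ 16² = 256 ≡ 16, 8^32 ≡ 16² = 256 ≡ 16. Since 54 = 32 + 16 + 4 + 2, 8^54 ≡ 16·16·16·4: 16·16 = 256 ≡ 16, then 16·16 = 256 ≡ 16, then 16·4 = 64 ≡ 4. So 8^54 ≡ 4 (mod 60).
So T(2) = T(8) = 4 while 2 ≠ 8, hence T is not injective.
Since T is not injective, we determine |image(T)|. Computing x^54 mod 60 for each x (by repeated squaring, reducing mod 60 at every step), the values T(0), T(1), …, T(59) are: 0, 1, 4, 9, 16, 25, 36, 49, 4, 21, 40, 1, 24, 49, 16, 45, 16, 49, 24, 1, 40, 21, 4, 49, 36, 25, 16, 9, 4, 1, 0, 1, 4, 9, 16, 25, 36, 49, 4, 21, 40, 1, 24, 49, 16, 45, 16, 49, 24, 1, 40, 21, 4, 49, 36, 25, 16, 9, 4, 1.
The distinct values are {0, 1, 4, 9, 16, 21, 24, 25, 36, 40, 45, 49}; there are 12 of them.

12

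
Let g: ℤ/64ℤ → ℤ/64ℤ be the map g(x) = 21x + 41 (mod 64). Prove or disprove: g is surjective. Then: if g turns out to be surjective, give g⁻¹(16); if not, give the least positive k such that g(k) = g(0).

11

Since gcd(21, 64) = 1, 21 is invertible modulo 64. Euclid's algorithm: 64 = 3·21 + 1; back-substituting gives 1 = 61·21 − 20·64, so 21⁻¹ ≡ 61 (mod 64).
Then y ↦ 61(y − 41) is a two-sided inverse to g, so every y ∈ ℤ/64ℤ has a preimage.
Therefore g is surjective.
Since g is surjective, we find g⁻¹(16): we need 21x ≡ 16 − 41 ≡ 39 (mod 64). Using 21⁻¹ = 61: x ≡ 61·39 = 2379 = 37·64 + 11, so x = 11.
Check: g(11) = 21·11 + 41 = 272 = 4·64 + 16 ≡ 16 (mod 64).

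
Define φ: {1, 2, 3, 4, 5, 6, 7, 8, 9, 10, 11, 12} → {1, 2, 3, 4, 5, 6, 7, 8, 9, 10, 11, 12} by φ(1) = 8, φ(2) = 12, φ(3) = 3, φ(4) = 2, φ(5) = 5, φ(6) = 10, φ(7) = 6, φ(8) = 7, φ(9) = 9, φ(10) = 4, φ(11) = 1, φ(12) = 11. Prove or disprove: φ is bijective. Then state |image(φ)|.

12

The values 8, 12, 3, 2, 5, 10, 6, 7, 9, 4, 1, 11 are a permutation of {1, 2, 3, 4, 5, 6, 7, 8, 9, 10, 11, 12}: each element appears exactly once.
So φ is injective and surjective, hence bijective.
The image of φ is {1, 2, 3, 4, 5, 6, 7, 8, 9, 10, 11, 12}, which has 12 elements.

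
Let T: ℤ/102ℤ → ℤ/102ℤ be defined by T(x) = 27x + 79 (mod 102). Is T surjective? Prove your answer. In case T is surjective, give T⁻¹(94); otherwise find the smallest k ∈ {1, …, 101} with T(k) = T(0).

Since gcd(27, 102) = 3, we have 27x ≡ 0 (mod 3) for all x, so T(x) ≡ 1 (mod 3).
But 0 ≢ 1 (mod 3), so 0 ∈ ℤ/102ℤ has no preimage. Therefore T is not surjective.
Since T is not surjective, we find the least positive k with T(k) = T(0): this means 27k ≡ 0 (mod 102), i.e. 102 ∣ 27k. Since gcd(27, 102) = 3, dividing through by 3 this holds exactly when 34 ∣ 9k, and as gcd(9, 34) = 1, exactly when 34 ∣ k.
The smallest positive such k is 34.

34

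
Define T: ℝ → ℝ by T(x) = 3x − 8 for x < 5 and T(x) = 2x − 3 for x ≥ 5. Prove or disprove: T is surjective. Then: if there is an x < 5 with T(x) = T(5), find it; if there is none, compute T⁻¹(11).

7

Both pieces are strictly increasing (slopes 3 and 2), so each is injective on its own interval.
The left piece maps (−∞, 5) onto (−∞, 7); the right piece maps [5, ∞) onto [7, ∞).
These images together cover ℝ, so T is surjective.
Because the two images are disjoint, no x < 5 has T(x) = T(5), so we compute T⁻¹(11): 11 lies in [7, ∞), so solve 2x − 3 = 11: x = (11 + 3)/2 = 7.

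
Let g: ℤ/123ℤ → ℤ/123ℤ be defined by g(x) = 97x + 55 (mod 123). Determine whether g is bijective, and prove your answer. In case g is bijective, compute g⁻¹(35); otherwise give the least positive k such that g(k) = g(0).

Recall that g is injective if g(s) = g(t) implies s = t.
Suppose g(s) = g(t) in ℤ/123ℤ. Then 97s + 55 ≡ 97t + 55 (mod 123), so 97(s − t) ≡ 0 (mod 123).
Since gcd(97, 123) = 1, 97 is invertible modulo 123, thus s − t ≡ 0 (mod 123), i.e. s = t.
We now compute 97⁻¹ mod 123 explicitly. Euclid's algorithm: 123 = 1·97 + 26, 97 = 3·26 + 19, 26 = 1·19 + 7, 19 = 2·7 + 5, 7 = 1·5 + 2, 5 = 2·2 + 1; back-substituting gives 1 = 52·97 − 41·123, so 97⁻¹ ≡ 52 (mod 123).
Then y ↦ 52(y − 55) is a two-sided inverse to g, so every y ∈ ℤ/123ℤ has a preimage.
Hence g is bijective.
Since g is bijective, we compute g⁻¹(35): solve 97x + 55 ≡ 35 (mod 123), i.e. 97x ≡ 103 (mod 123).
Multiplying by 97⁻¹ = 52 gives x ≡ 52·103 = 5356 = 43·123 + 67 ≡ 67 (mod 123).
Check: g(67) = 97·67 + 55 = 6554 = 53·123 + 35 ≡ 35 (mod 123).

67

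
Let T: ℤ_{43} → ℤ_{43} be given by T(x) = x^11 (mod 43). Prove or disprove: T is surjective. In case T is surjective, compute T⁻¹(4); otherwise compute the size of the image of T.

16

Since 43 is prime, the nonzero elements of ℤ_{43} form a cyclic group of order 42.
As gcd(11, 42) = 1, raising to the 11th power is a bijection on this group: if a^11 ≡ b^11 then (ab^{−1})^11 = 1, and the only element of order dividing gcd(11, 42) = 1 is 1, so a = b.
With T(0) = 0 this makes T injective on all of ℤ_{43}, hence bijective (finite equal-size domain and codomain). In particular T is surjective.
Since T is surjective, we find the preimage of 4. The inverse of x ↦ x^11 on (ℤ_{43})^× is x ↦ x^23, because 11·23 = 253 = 6·42 + 1 ≡ 1 (mod 42) and x^{42} = 1 for x ≠ 0 (Fermat). So T⁻¹(4) = 4^23 mod 43.
Repeated squaring mod 43: 4^1 ≡ 4, 4^2 ≡ 4² = 16, 4^4 ≡ 16² = 256 ≡ 41, 4^8 ≡ 41² = 1681 ≡ 4, 4^16 ≡ 4² = 16. Since 23 = 16 + 4 + 2 + 1, 4^23 ≡ 16·41·16·4: 16·41 = 656 ≡ 11, then 11·16 = 176 ≡ 4, then 4·4 = 16. So 4^23 ≡ 16 (mod 43).
Hence T⁻¹(4) = 16.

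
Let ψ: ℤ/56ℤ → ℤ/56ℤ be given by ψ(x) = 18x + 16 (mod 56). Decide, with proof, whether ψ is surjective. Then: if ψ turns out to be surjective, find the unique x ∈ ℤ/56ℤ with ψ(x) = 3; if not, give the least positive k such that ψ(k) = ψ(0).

Recall: ψ is surjective if every y in the codomain equals ψ(x) for some x in the domain.
Since gcd(18, 56) = 2, we have 18x ≡ 0 (mod 2) for all x, so ψ(x) ≡ 0 (mod 2).
But 1 ≢ 0 (mod 2), so 1 ∈ ℤ/56ℤ has no preimage. Therefore ψ is not surjective.
Since ψ is not surjective, we find the least positive k with ψ(k) = ψ(0): this means 18k ≡ 0 (mod 56), i.e. 56 ∣ 18k. Since gcd(18, 56) = 2, dividing through by 2 this holds exactly when 28 ∣ 9k, and as gcd(9, 28) = 1, exactly when 28 ∣ k.
The smallest positive such k is 28.

28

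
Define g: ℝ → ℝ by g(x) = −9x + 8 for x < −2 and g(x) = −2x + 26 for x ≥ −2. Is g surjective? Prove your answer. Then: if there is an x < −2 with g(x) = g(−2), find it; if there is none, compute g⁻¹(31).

Both pieces are strictly decreasing (slopes −9 and −2), so each is injective on its own interval.
The left piece maps (−∞, −2) onto (26, ∞); the right piece maps [−2, ∞) onto (−∞, 30].
The union (26, ∞) ∪ (−∞, 30] covers ℝ, so g is surjective.
For the follow-up: the images overlap, so an x < −2 with g(x) = g(−2) exists. g(−2) = 30; solving −9x + 8 = 30 for x < −2 gives x = (30 − 8)/(−9) = −22/9.

-22/9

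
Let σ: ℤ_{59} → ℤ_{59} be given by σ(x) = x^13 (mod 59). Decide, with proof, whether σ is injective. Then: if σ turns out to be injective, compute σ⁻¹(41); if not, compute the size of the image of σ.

21

Since 59 is prime, the nonzero elements of ℤ_{59} form a cyclic group of order 58.
As gcd(13, 58) = 1, raising to the 13th power is a bijection on this group: if s^13 ≡ t^13 then (st^{−1})^13 = 1, and the only element of order dividing gcd(13, 58) = 1 is 1, so s = t.
With σ(0) = 0 this makes σ injective on all of ℤ_{59}, hence bijective (finite equal-size domain and codomain). In particular σ is injective.
Since σ is injective, we find the preimage of 41. The inverse of x ↦ x^13 on (ℤ_{59})^× is x ↦ x^9, because 13·9 = 117 = 2·58 + 1 ≡ 1 (mod 58) and x^{58} = 1 for x ≠ 0 (Fermat). So σ⁻¹(41) = 41^9 mod 59.
Repeated squaring mod 59: 41^1 ≡ 41, 41^2 ≡ 41² = 1681 ≡ 29, 41^4 ≡ 29² = 841 ≡ 15, 41^8 ≡ 15² = 225 ≡ 48. Since 9 = 8 + 1, 41^9 ≡ 48·41: 48·41 = 1968 ≡ 21. So 41^9 ≡ 21 (mod 59).
Hence σ⁻¹(41) = 21.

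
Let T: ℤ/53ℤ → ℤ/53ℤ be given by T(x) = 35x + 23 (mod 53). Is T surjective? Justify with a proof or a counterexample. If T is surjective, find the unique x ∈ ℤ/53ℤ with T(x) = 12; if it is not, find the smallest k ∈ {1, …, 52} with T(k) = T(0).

33

Recall that T is surjective if every y in the codomain equals T(x) for some x in the domain.
Since gcd(35, 53) = 1, 35 is invertible modulo 53. Euclid's algorithm: 53 = 1·35 + 18, 35 = 1·18 + 17, 18 = 1·17 + 1; back-substituting gives 1 = 50·35 − 33·53, so 35⁻¹ ≡ 50 (mod 53).
Then y ↦ 50(y − 23) is a two-sided inverse to T, so every y ∈ ℤ/53ℤ has a preimage.
So T is surjective.
Since T is surjective, we find T⁻¹(12): we need 35x ≡ 12 − 23 ≡ 42 (mod 53). Using 35⁻¹ = 50: x ≡ 50·42 = 2100 = 39·53 + 33, so x = 33.
Check: T(33) = 35·33 + 23 = 1178 = 22·53 + 12 ≡ 12 (mod 53).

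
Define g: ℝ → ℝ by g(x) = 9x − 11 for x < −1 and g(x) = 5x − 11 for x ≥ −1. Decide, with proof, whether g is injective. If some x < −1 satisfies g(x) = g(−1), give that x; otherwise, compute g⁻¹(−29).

Both pieces are strictly increasing (slopes 9 and 5), so each is injective on its own interval.
The left piece maps (−∞, −1) onto (−∞, −20); the right piece maps [−1, ∞) onto [−16, ∞).
These images are disjoint, so no value is attained by both pieces. Hence g is injective.
Because the two images are disjoint, no x < −1 has g(x) = g(−1), so we compute g⁻¹(−29): −29 lies in (−∞, −20), so solve 9x − 11 = −29: x = (−29 + 11)/9 = −2.

-2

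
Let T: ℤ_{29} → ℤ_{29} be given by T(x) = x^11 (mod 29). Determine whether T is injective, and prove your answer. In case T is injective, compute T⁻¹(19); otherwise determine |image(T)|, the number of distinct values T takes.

Since 29 is prime, the nonzero elements of ℤ_{29} form a cyclic group of order 28.
As gcd(11, 28) = 1, raising to the 11th power is a bijection on this group: if x_1^11 ≡ x_2^11 then (x_1x_2^{−1})^11 = 1, and the only element of order dividing gcd(11, 28) = 1 is 1, so x_1 = x_2.
With T(0) = 0 this makes T injective on all of ℤ_{29}, hence bijective (finite equal-size domain and codomain). In particular T is injective.
Since T is injective, we find the preimage of 19. The inverse of x ↦ x^11 on (ℤ_{29})^× is x ↦ x^23, because 11·23 = 253 = 9·28 + 1 ≡ 1 (mod 28) and x^{28} = 1 for x ≠ 0 (Fermat). So T⁻¹(19) = 19^23 mod 29.
Repeated squaring mod 29: 19^1 ≡ 19, 19^2 ≡ 19² = 361 ≡ 13, 19^4 ≡ 13² = 169 ≡ 24, 19^8 ≡ 24² = 576 ≡ 25, 19^16 ≡ 25² = 625 ≡ 16. Since 23 = 16 + 4 + 2 + 1, 19^23 ≡ 16·24·13·19: 16·24 = 384 ≡ 7, then 7·13 = 91 ≡ 4, then 4·19 = 76 ≡ 18. So 19^23 ≡ 18 (mod 29).
Hence T⁻¹(19) = 18.

18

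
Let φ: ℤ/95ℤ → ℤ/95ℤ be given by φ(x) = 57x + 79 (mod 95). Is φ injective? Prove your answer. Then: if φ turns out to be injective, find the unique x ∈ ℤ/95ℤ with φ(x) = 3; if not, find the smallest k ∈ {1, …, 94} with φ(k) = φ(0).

We have gcd(57, 95) = 19 > 1. Taking a = 0 and b = 5: φ(0) = 79 and φ(5) = 57·5 + 79 = 364 ≡ 79 (mod 95).
So φ(0) = φ(5) while 0 ≠ 5, so φ is not injective.
Since φ is not injective, we find the least positive k with φ(k) = φ(0): this means 57k ≡ 0 (mod 95), i.e. 95 ∣ 57k. Since gcd(57, 95) = 19, dividing through by 19 this holds exactly when 5 ∣ 3k, and as gcd(3, 5) = 1, exactly when 5 ∣ k.
The smallest positive such k is 5.

5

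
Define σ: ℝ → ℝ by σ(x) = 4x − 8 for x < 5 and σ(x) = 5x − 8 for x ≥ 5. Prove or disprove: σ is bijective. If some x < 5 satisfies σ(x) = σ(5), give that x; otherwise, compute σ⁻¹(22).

6

Both pieces are strictly increasing (slopes 4 and 5), so each is injective on its own interval.
The left piece maps (−∞, 5) onto (−∞, 12); the right piece maps [5, ∞) onto [17, ∞).
The images leave a gap (12 has no preimage), so σ is not surjective, hence not bijective.
Because the two images are disjoint, no x < 5 has σ(x) = σ(5), so we compute σ⁻¹(22): 22 lies in [17, ∞), so solve 5x − 8 = 22: x = (22 + 8)/5 = 6.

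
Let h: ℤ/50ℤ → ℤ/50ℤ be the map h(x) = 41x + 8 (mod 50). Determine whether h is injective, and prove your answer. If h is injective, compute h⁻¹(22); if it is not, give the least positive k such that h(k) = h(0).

4

If h(u) = h(v), then 41u ≡ 41v (mod 50). Because gcd(41, 50) = 1, we may cancel 41 to get u ≡ v (mod 50).
Hence h is injective.
We now compute 41⁻¹ mod 50 explicitly. Euclid's algorithm: 50 = 1·41 + 9, 41 = 4·9 + 5, 9 = 1·5 + 4, 5 = 1·4 + 1; back-substituting gives 1 = 11·41 − 9·50, so 41⁻¹ ≡ 11 (mod 50).
Since h is injective, we find h⁻¹(22): we need 41x ≡ 22 − 8 ≡ 14 (mod 50). Using 41⁻¹ = 11: x ≡ 11·14 = 154 = 3·50 + 4, so x = 4.
Check: h(4) = 41·4 + 8 = 172 = 3·50 + 22 ≡ 22 (mod 50).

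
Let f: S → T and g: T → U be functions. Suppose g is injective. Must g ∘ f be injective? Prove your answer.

No. Take S = {1, 2}, T = U = {1, 2, 3, 4, 5, 6}, f(1) = f(2) = 1, and g = identity (injective).
Then (g ∘ f)(1) = (g ∘ f)(2) = 1 with 1 ≠ 2, so g ∘ f is not injective.

not injective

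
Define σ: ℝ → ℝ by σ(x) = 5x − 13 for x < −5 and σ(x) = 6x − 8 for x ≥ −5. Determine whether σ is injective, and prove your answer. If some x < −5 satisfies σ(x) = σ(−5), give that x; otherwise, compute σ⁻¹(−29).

Both pieces are strictly increasing (slopes 5 and 6), so each is injective on its own interval.
The left piece maps (−∞, −5) onto (−∞, −38); the right piece maps [−5, ∞) onto [−38, ∞).
These images are disjoint, so no value is attained by both pieces. Hence σ is injective.
Because the two images are disjoint, no x < −5 has σ(x) = σ(−5), so we compute σ⁻¹(−29): −29 lies in [−38, ∞), so solve 6x − 8 = −29: x = (−29 + 8)/6 = −7/2.

-7/2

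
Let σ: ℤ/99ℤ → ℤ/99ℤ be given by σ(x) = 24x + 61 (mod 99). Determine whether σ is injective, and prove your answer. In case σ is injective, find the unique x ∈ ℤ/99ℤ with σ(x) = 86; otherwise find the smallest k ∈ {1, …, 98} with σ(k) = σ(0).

We have gcd(24, 99) = 3 > 1. Taking a = 0 and b = 33: σ(0) = 61 and σ(33) = 24·33 + 61 = 853 ≡ 61 (mod 99).
So σ(0) = σ(33) while 0 ≠ 33, thus σ is not injective.
Since σ is not injective, we find the least positive k with σ(k) = σ(0): this means 24k ≡ 0 (mod 99), i.e. 99 ∣ 24k. Since gcd(24, 99) = 3, dividing through by 3 this holds exactly when 33 ∣ 8k, and as gcd(8, 33) = 1, exactly when 33 ∣ k.
The smallest positive such k is 33.

33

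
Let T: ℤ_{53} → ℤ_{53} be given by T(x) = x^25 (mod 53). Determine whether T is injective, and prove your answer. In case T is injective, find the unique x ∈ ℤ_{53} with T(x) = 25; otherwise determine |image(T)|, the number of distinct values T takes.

Since 53 is prime, the nonzero elements of ℤ_{53} form a cyclic group of order 52.
As gcd(25, 52) = 1, raising to the 25th power is a bijection on this group: if a^25 ≡ b^25 then (ab^{−1})^25 = 1, and the only element of order dividing gcd(25, 52) = 1 is 1, so a = b.
With T(0) = 0 this makes T injective on all of ℤ_{53}, hence bijective (finite equal-size domain and codomain). In particular T is injective.
Since T is injective, we find the preimage of 25. The inverse of x ↦ x^25 on (ℤ_{53})^× is x ↦ x^25, because 25·25 = 625 = 12·52 + 1 ≡ 1 (mod 52) and x^{52} = 1 for x ≠ 0 (Fermat). So T⁻¹(25) = 25^25 mod 53.
Repeated squaring mod 53: 25^1 ≡ 25, 25^2 ≡ 25² = 625 ≡ 42, 25^4 ≡ 42² = 1764 ≡ 15, 25^8 ≡ 15² = 225 ≡ 13, 25^16 ≡ 13² = 169 ≡ 10. Since 25 = 16 + 8 + 1, 25^25 ≡ 10·13·25: 10·13 = 130 ≡ 24, then 24·25 = 600 ≡ 17. So 25^25 ≡ 17 (mod 53).
Hence T⁻¹(25) = 17.

17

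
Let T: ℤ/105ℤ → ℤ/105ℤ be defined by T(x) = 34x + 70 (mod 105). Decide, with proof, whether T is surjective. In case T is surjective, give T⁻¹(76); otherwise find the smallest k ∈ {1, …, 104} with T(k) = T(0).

Since gcd(34, 105) = 1, 34 is invertible modulo 105. Euclid's algorithm: 105 = 3·34 + 3, 34 = 11·3 + 1; back-substituting gives 1 = 34·34 − 11·105, so 34⁻¹ ≡ 34 (mod 105).
Then y ↦ 34(y − 70) is a two-sided inverse to T, so every y ∈ ℤ/105ℤ has a preimage.
Hence T is surjective.
Since T is surjective, we compute T⁻¹(76): solve 34x + 70 ≡ 76 (mod 105), i.e. 34x ≡ 6 (mod 105).
Multiplying by 34⁻¹ = 34 gives x ≡ 34·6 = 204 = 1·105 + 99 ≡ 99 (mod 105).
Check: T(99) = 34·99 + 70 = 3436 = 32·105 + 76 ≡ 76 (mod 105).

99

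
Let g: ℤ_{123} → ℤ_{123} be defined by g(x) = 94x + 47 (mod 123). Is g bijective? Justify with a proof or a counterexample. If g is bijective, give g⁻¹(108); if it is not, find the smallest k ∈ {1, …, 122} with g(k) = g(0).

If g(u) = g(v), then 94u ≡ 94v (mod 123). Because gcd(94, 123) = 1, we may cancel 94 to get u ≡ v (mod 123).
We now compute 94⁻¹ mod 123 explicitly. Euclid's algorithm: 123 = 1·94 + 29, 94 = 3·29 + 7, 29 = 4·7 + 1; back-substituting gives 1 = 106·94 − 81·123, so 94⁻¹ ≡ 106 (mod 123).
For any y ∈ ℤ_{123}, x = 106(y − 47) mod 123 satisfies g(x) = 94·106(y − 47) + 47 ≡ y (since 94·106 ≡ 1 mod 123). So every y has a preimage.
So g is bijective.
Since g is bijective, we find g⁻¹(108): we need 94x ≡ 108 − 47 ≡ 61 (mod 123). Using 94⁻¹ = 106: x ≡ 106·61 = 6466 = 52·123 + 70, so x = 70.
Check: g(70) = 94·70 + 47 = 6627 = 53·123 + 108 ≡ 108 (mod 123).

70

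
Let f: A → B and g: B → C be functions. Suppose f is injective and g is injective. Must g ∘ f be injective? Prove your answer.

Suppose (g ∘ f)(u) = (g ∘ f)(v), i.e. g(f(u)) = g(f(v)).
Since g is injective, f(u) = f(v). Since f is injective, u = v. So g ∘ f is injective.

injective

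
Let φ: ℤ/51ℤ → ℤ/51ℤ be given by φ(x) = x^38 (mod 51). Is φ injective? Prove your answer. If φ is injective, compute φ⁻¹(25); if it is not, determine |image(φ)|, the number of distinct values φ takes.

18

φ(7): Repeated squaring mod 51: 7^1 ≡ 7, 7^2 ≡ 7² = 49, 7^4 ≡ 49² = 2401 ≡ 4, 7^8 ≡ 4² = 16, 7^16 ≡ 16² = 256 ≡ 1, 7^32 ≡ 1² = 1. Since 38 = 32 + 4 + 2, 7^38 ≡ 1·4·49: 1·4 = 4, then 4·49 = 196 ≡ 43. So 7^38 ≡ 43 (mod 51).
φ(10): Repeated squaring mod 51: 10^1 ≡ 10, 10^2 ≡ 10² = 100 ≡ 49, 10^4 ≡ 49² = 2401 ≡ 4, 10^8 ≡ 4² = 16, 10^16 ≡ 16² = 256 ≡ 1, 10^32 ≡ 1² = 1. Since 38 = 32 + 4 + 2, 10^38 ≡ 1·4·49: 1·4 = 4, then 4·49 = 196 ≡ 43. So 10^38 ≡ 43 (mod 51).
So φ(7) = φ(10) = 43 while 7 ≠ 10, so φ is not injective.
Since φ is not injective, we determine |image(φ)|. Computing x^38 mod 51 for each x (by repeated squaring, reducing mod 51 at every step), the values φ(0), φ(1), …, φ(50) are: 0, 1, 13, 15, 16, 19, 42, 43, 4, 21, 43, 25, 36, 16, 49, 30, 1, 34, 18, 13, 49, 33, 19, 25, 9, 4, 4, 9, 25, 19, 33, 49, 13, 18, 34, 1, 30, 49, 16, 36, 25, 43, 21, 4, 43, 42, 19, 16, 15, 13, 1.
The distinct values are {0, 1, 4, 9, 13, 15, 16, 18, 19, 21, 25, 30, 33, 34, 36, 42, 43, 49}; there are 18 of them.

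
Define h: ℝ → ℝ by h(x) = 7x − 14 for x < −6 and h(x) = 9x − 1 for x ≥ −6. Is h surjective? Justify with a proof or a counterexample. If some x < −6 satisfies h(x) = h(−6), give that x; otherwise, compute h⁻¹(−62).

Both pieces are strictly increasing (slopes 7 and 9), so each is injective on its own interval.
The left piece maps (−∞, −6) onto (−∞, −56); the right piece maps [−6, ∞) onto [−55, ∞).
The union (−∞, −56) ∪ [−55, ∞) omits the interval between −56 and −55; in particular −56 has no preimage. So h is not surjective.
Because the two images are disjoint, no x < −6 has h(x) = h(−6), so we compute h⁻¹(−62): −62 lies in (−∞, −56), so solve 7x − 14 = −62: x = (−62 + 14)/7 = −48/7.

-48/7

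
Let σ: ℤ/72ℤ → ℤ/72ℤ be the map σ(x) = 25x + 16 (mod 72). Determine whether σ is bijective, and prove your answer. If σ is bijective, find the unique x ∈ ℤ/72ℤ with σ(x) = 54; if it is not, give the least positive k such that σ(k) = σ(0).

Suppose σ(a) = σ(b) in ℤ/72ℤ. Then 25a + 16 ≡ 25b + 16 (mod 72), thus 25(a − b) ≡ 0 (mod 72).
Since gcd(25, 72) = 1, 25 is invertible modulo 72, thus a − b ≡ 0 (mod 72), i.e. a = b.
We now compute 25⁻¹ mod 72 explicitly. Euclid's algorithm: 72 = 2·25 + 22, 25 = 1·22 + 3, 22 = 7·3 + 1; back-substituting gives 1 = 49·25 − 17·72, so 25⁻¹ ≡ 49 (mod 72).
For any y ∈ ℤ/72ℤ, x = 49(y − 16) mod 72 satisfies σ(x) = 25·49(y − 16) + 16 ≡ y (since 25·49 ≡ 1 mod 72). So every y has a preimage.
Therefore σ is bijective.
Since σ is bijective, we compute σ⁻¹(54): solve 25x + 16 ≡ 54 (mod 72), i.e. 25x ≡ 38 (mod 72).
Multiplying by 25⁻¹ = 49 gives x ≡ 49·38 = 1862 = 25·72 + 62 ≡ 62 (mod 72).
Check: σ(62) = 25·62 + 16 = 1566 = 21·72 + 54 ≡ 54 (mod 72).

62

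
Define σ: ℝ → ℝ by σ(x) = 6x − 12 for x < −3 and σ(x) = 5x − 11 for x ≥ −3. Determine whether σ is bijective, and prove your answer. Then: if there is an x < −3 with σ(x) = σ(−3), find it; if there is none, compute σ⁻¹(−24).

-13/5

Both pieces are strictly increasing (slopes 6 and 5), so each is injective on its own interval.
The left piece maps (−∞, −3) onto (−∞, −30); the right piece maps [−3, ∞) onto [−26, ∞).
The images leave a gap (−30 has no preimage), so σ is not surjective, hence not bijective.
Because the two images are disjoint, no x < −3 has σ(x) = σ(−3), so we compute σ⁻¹(−24): −24 lies in [−26, ∞), so solve 5x − 11 = −24: x = (−24 + 11)/5 = −13/5.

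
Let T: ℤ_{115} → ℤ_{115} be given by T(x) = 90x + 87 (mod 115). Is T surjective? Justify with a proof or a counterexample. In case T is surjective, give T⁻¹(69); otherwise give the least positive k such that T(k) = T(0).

23

Recall that surjectivity means every element of the codomain has a preimage under T.
Since gcd(90, 115) = 5, we have 90x ≡ 0 (mod 5) for all x, so T(x) ≡ 2 (mod 5).
But 0 ≢ 2 (mod 5), so 0 ∈ ℤ_{115} has no preimage. So T is not surjective.
Since T is not surjective, we find the least positive k with T(k) = T(0): this means 90k ≡ 0 (mod 115), i.e. 115 ∣ 90k. Since gcd(90, 115) = 5, dividing through by 5 this holds exactly when 23 ∣ 18k, and as gcd(18, 23) = 1, exactly when 23 ∣ k.
The smallest positive such k is 23.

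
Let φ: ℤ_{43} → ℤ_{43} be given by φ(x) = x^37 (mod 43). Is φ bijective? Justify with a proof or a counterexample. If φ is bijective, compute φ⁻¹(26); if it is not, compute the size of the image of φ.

Since 43 is prime, the nonzero elements of ℤ_{43} form a cyclic group of order 42.
As gcd(37, 42) = 1, raising to the 37th power is a bijection on this group: if s^37 ≡ t^37 then (st^{−1})^37 = 1, and the only element of order dividing gcd(37, 42) = 1 is 1, so s = t.
With φ(0) = 0 this makes φ injective on all of ℤ_{43}, hence bijective (finite equal-size domain and codomain). In particular φ is bijective.
Since φ is bijective, we find the preimage of 26. The inverse of x ↦ x^37 on (ℤ_{43})^× is x ↦ x^25, because 37·25 = 925 = 22·42 + 1 ≡ 1 (mod 42) and x^{42} = 1 for x ≠ 0 (Fermat). So φ⁻¹(26) = 26^25 mod 43.
Repeated squaring mod 43: 26^1 ≡ 26, 26^2 ≡ 26² = 676 ≡ 31, 26^4 ≡ 31² = 961 ≡ 15, 26^8 ≡ 15² = 225 ≡ 10, 26^16 ≡ 10² = 100 ≡ 14. Since 25 = 16 + 8 + 1, 26^25 ≡ 14·10·26: 14·10 = 140 ≡ 11, then 11·26 = 286 ≡ 28. So 26^25 ≡ 28 (mod 43).
Hence φ⁻¹(26) = 28.

28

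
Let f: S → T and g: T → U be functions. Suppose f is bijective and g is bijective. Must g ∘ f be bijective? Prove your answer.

Injectivity: if g(f(a)) = g(f(b)) then f(a) = f(b) (g injective) so a = b (f injective).
Surjectivity: for c ∈ U pick b with g(b) = c, then a with f(a) = b; then (g ∘ f)(a) = c.
So g ∘ f is bijective.

bijective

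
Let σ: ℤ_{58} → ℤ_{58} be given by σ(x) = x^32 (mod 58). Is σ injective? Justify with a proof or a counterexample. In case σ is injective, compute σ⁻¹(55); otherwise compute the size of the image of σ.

σ(3): Repeated squaring mod 58: 3^1 ≡ 3, 3^2 ≡ 3² = 9, 3^4 ≡ 9² = 81 ≡ 23, 3^8 ≡ 23² = 529 ≡ 7, 3^16 ≡ 7² = 49, 3^32 ≡ 49² = 2401 ≡ 23. So 3^32 ≡ 23 (mod 58).
σ(7): Repeated squaring mod 58: 7^1 ≡ 7, 7^2 ≡ 7² = 49, 7^4 ≡ 49² = 2401 ≡ 23, 7^8 ≡ 23² = 529 ≡ 7, 7^16 ≡ 7² = 49, 7^32 ≡ 49² = 2401 ≡ 23. So 7^32 ≡ 23 (mod 58).
So σ(3) = σ(7) = 23 while 3 ≠ 7, so σ is not injective.
Since σ is not injective, we determine |image(σ)|. Computing x^32 mod 58 for each x (by repeated squaring, reducing mod 58 at every step), the values σ(0), σ(1), …, σ(57) are: 0, 1, 16, 23, 24, 45, 20, 23, 36, 7, 24, 25, 30, 25, 20, 49, 54, 1, 54, 53, 36, 7, 52, 49, 16, 53, 52, 45, 30, 29, 30, 45, 52, 53, 16, 49, 52, 7, 36, 53, 54, 1, 54, 49, 20, 25, 30, 25, 24, 7, 36, 23, 20, 45, 24, 23, 16, 1.
The distinct values are {0, 1, 7, 16, 20, 23, 24, 25, 29, 30, 36, 45, 49, 52, 53, 54}; there are 16 of them.

16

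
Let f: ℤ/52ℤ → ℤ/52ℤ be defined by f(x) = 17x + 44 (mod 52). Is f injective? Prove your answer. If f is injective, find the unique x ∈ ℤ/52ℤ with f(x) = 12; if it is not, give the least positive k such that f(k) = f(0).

By definition, f is injective if f(x_1) = f(x_2) implies x_1 = x_2.
If f(x_1) = f(x_2), then 17x_1 ≡ 17x_2 (mod 52). Because gcd(17, 52) = 1, we may cancel 17 to get x_1 ≡ x_2 (mod 52).
Hence f is injective.
We now compute 17⁻¹ mod 52 explicitly. Euclid's algorithm: 52 = 3·17 + 1; back-substituting gives 1 = 49·17 − 16·52, so 17⁻¹ ≡ 49 (mod 52).
Since f is injective, we find f⁻¹(12): we need 17x ≡ 12 − 44 ≡ 20 (mod 52). Using 17⁻¹ = 49: x ≡ 49·20 = 980 = 18·52 + 44, so x = 44.
Check: f(44) = 17·44 + 44 = 792 = 15·52 + 12 ≡ 12 (mod 52).

44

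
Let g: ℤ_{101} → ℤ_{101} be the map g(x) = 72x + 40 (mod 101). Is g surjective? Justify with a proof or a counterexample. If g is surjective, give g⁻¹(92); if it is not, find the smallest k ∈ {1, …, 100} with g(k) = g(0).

Since gcd(72, 101) = 1, 72 is invertible modulo 101. Euclid's algorithm: 101 = 1·72 + 29, 72 = 2·29 + 14, 29 = 2·14 + 1; back-substituting gives 1 = 94·72 − 67·101, so 72⁻¹ ≡ 94 (mod 101).
For any y ∈ ℤ_{101}, x = 94(y − 40) mod 101 satisfies g(x) = 72·94(y − 40) + 40 ≡ y (since 72·94 ≡ 1 mod 101). So every y has a preimage.
So g is surjective.
Since g is surjective, we compute g⁻¹(92): solve 72x + 40 ≡ 92 (mod 101), i.e. 72x ≡ 52 (mod 101).
Multiplying by 72⁻¹ = 94 gives x ≡ 94·52 = 4888 = 48·101 + 40 ≡ 40 (mod 101).
Check: g(40) = 72·40 + 40 = 2920 = 28·101 + 92 ≡ 92 (mod 101).

40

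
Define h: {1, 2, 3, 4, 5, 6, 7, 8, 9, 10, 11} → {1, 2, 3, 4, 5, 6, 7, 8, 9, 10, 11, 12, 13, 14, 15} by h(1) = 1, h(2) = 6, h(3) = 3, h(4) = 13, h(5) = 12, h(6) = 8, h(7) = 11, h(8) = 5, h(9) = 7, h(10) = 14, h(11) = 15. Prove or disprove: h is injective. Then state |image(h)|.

The values h(1), …, h(11) are 1, 6, 3, 13, 12, 8, 11, 5, 7, 14, 15 — all distinct.
So h(a) = h(b) only when a = b, and h is injective.
The image of h is {1, 3, 5, 6, 7, 8, 11, 12, 13, 14, 15}, which has 11 elements.

11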